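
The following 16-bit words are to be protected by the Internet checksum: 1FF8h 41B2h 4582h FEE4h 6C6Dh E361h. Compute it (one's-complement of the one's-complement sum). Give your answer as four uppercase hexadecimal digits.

One's-complement addition (fold any carry out of bit 15 back into bit 0):
  0x1FF8 + 0x41B2 = 0x061AA
  0x61AA + 0x4582 = 0x0A72C
  0xA72C + 0xFEE4 = 0x1A610 → wrap carry → 0xA611
  0xA611 + 0x6C6D = 0x1127E → wrap carry → 0x127F
  0x127F + 0xE361 = 0x0F5E0
One's-complement sum = 0xF5E0.
Checksum = ~0xF5E0 & 0xFFFF = 0x0A1F.

0A1F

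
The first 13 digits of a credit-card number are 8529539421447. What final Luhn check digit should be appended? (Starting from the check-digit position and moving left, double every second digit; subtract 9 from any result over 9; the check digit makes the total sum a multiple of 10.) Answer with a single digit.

6

Partial digits right→left: 7 4 4 1 2 4 9 3 5 9 2 5 8
Double every second digit counting from the check-digit position (so the 1st, 3rd, 5th, ... of the partial from the right).
  doubled (with −9 where >9): 5 8 4 9 1 4 7 → sum 38
  kept as-is: 4 1 4 3 9 5 → sum 26
Total = 38 + 26 = 64.
Check digit = (10 − (64 mod 10)) mod 10 = 6.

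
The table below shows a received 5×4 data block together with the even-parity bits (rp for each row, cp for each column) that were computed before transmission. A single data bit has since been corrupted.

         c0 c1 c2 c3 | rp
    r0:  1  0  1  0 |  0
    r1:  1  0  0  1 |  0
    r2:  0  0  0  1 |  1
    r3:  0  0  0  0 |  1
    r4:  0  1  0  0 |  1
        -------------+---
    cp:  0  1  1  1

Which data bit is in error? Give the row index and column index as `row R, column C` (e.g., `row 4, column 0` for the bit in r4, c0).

row 3, column 3

Recompute each row's even parity and compare to rp:
  r0: data parity 0, sent rp 0 → ok
  r1: data parity 0, sent rp 0 → ok
  r2: data parity 1, sent rp 1 → ok
  r3: data parity 0, sent rp 1 → mismatch
  r4: data parity 1, sent rp 1 → ok
Recompute each column's even parity and compare to cp:
  c0: data parity 0, sent cp 0 → ok
  c1: data parity 1, sent cp 1 → ok
  c2: data parity 1, sent cp 1 → ok
  c3: data parity 0, sent cp 1 → mismatch
Exactly one row (r3) and one column (c3) fail → the flipped bit is at their intersection.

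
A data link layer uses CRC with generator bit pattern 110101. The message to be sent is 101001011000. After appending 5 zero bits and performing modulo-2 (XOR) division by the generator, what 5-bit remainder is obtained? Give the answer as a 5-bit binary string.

Append 5 zeros: 10100101100000000. Divide by 110101 (XOR where the leading bit is 1):
  pos 0: 101001 XOR 110101 = 011100
  pos 1: 111000 XOR 110101 = 001101
  pos 3: 110111 XOR 110101 = 000010
  pos 7: 100000 XOR 110101 = 010101
  pos 8: 101010 XOR 110101 = 011111
  pos 9: 111110 XOR 110101 = 001011
  pos 11: 101100 XOR 110101 = 011001
Remainder (last 5 bits) = 11001. This is the CRC / FCS.

11001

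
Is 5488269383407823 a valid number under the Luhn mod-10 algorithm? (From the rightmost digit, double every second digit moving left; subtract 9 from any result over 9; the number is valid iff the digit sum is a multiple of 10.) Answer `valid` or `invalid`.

From the right, keep odd positions and double even positions (subtract 9 from any doubled value over 9):
  doubled (positions 2,4,...): 4 5 8 7 9 4 7 1 → sum 45
  kept (positions 1,3,...): 3 8 0 3 3 6 8 4 → sum 35
Total = 80.
80 mod 10 = 0, so the number is valid.

valid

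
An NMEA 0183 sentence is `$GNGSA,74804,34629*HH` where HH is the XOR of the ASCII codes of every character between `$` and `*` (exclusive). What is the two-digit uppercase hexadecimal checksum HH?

59

XOR the ASCII codes of the payload characters:
  'G' = 0x47 → acc = 0x47
  'N' = 0x4E → acc = 0x09
  'G' = 0x47 → acc = 0x4E
  'S' = 0x53 → acc = 0x1D
  'A' = 0x41 → acc = 0x5C
  ',' = 0x2C → acc = 0x70
  '7' = 0x37 → acc = 0x47
  '4' = 0x34 → acc = 0x73
  '8' = 0x38 → acc = 0x4B
  '0' = 0x30 → acc = 0x7B
  '4' = 0x34 → acc = 0x4F
  ',' = 0x2C → acc = 0x63
  '3' = 0x33 → acc = 0x50
  '4' = 0x34 → acc = 0x64
  '6' = 0x36 → acc = 0x52
  '2' = 0x32 → acc = 0x60
  '9' = 0x39 → acc = 0x59
Checksum = 0x59.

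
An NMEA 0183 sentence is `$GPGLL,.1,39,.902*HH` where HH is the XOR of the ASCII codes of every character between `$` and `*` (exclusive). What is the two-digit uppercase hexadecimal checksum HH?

7C

XOR the ASCII codes of the payload characters:
  'G' = 0x47 → acc = 0x47
  'P' = 0x50 → acc = 0x17
  'G' = 0x47 → acc = 0x50
  'L' = 0x4C → acc = 0x1C
  'L' = 0x4C → acc = 0x50
  ',' = 0x2C → acc = 0x7C
  '.' = 0x2E → acc = 0x52
  '1' = 0x31 → acc = 0x63
  ',' = 0x2C → acc = 0x4F
  '3' = 0x33 → acc = 0x7C
  '9' = 0x39 → acc = 0x45
  ',' = 0x2C → acc = 0x69
  '.' = 0x2E → acc = 0x47
  '9' = 0x39 → acc = 0x7E
  '0' = 0x30 → acc = 0x4E
  '2' = 0x32 → acc = 0x7C
Checksum = 0x7C.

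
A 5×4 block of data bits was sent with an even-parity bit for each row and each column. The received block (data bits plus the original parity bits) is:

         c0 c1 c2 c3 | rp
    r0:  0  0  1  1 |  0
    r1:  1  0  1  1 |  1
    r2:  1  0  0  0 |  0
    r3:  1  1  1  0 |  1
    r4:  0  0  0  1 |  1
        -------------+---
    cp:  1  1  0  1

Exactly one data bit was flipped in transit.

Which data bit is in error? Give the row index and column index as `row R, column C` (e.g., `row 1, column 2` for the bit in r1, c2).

Recompute each row's even parity and compare to rp:
  r0: data parity 0, sent rp 0 → ok
  r1: data parity 1, sent rp 1 → ok
  r2: data parity 1, sent rp 0 → mismatch
  r3: data parity 1, sent rp 1 → ok
  r4: data parity 1, sent rp 1 → ok
Recompute each column's even parity and compare to cp:
  c0: data parity 1, sent cp 1 → ok
  c1: data parity 1, sent cp 1 → ok
  c2: data parity 1, sent cp 0 → mismatch
  c3: data parity 1, sent cp 1 → ok
Exactly one row (r2) and one column (c2) fail → the flipped bit is at their intersection.

row 2, column 2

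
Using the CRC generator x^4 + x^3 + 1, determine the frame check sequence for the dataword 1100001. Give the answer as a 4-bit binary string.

0110

Append 4 zeros: 11000010000. Divide by 11001 (XOR where the leading bit is 1):
  pos 0: 11000 XOR 11001 = 00001
  pos 4: 10100 XOR 11001 = 01101
  pos 5: 11010 XOR 11001 = 00011
Remainder (last 4 bits) = 0110. This is the CRC / FCS.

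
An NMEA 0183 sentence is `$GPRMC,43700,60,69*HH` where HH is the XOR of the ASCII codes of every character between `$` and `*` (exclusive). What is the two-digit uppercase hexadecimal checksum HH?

5E

XOR the ASCII codes of the payload characters:
  'G' = 0x47 → acc = 0x47
  'P' = 0x50 → acc = 0x17
  'R' = 0x52 → acc = 0x45
  'M' = 0x4D → acc = 0x08
  'C' = 0x43 → acc = 0x4B
  ',' = 0x2C → acc = 0x67
  '4' = 0x34 → acc = 0x53
  '3' = 0x33 → acc = 0x60
  '7' = 0x37 → acc = 0x57
  '0' = 0x30 → acc = 0x67
  '0' = 0x30 → acc = 0x57
  ',' = 0x2C → acc = 0x7B
  '6' = 0x36 → acc = 0x4D
  '0' = 0x30 → acc = 0x7D
  ',' = 0x2C → acc = 0x51
  '6' = 0x36 → acc = 0x67
  '9' = 0x39 → acc = 0x5E
Checksum = 0x5E.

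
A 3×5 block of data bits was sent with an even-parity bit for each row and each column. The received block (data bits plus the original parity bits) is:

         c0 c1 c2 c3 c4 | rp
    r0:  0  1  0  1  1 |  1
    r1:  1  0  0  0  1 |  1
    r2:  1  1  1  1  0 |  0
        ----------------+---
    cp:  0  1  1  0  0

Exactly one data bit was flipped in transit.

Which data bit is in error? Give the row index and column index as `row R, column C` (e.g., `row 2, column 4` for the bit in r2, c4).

row 1, column 1

Recompute each row's even parity and compare to rp:
  r0: data parity 1, sent rp 1 → ok
  r1: data parity 0, sent rp 1 → mismatch
  r2: data parity 0, sent rp 0 → ok
Recompute each column's even parity and compare to cp:
  c0: data parity 0, sent cp 0 → ok
  c1: data parity 0, sent cp 1 → mismatch
  c2: data parity 1, sent cp 1 → ok
  c3: data parity 0, sent cp 0 → ok
  c4: data parity 0, sent cp 0 → ok
Exactly one row (r1) and one column (c1) fail → the flipped bit is at their intersection.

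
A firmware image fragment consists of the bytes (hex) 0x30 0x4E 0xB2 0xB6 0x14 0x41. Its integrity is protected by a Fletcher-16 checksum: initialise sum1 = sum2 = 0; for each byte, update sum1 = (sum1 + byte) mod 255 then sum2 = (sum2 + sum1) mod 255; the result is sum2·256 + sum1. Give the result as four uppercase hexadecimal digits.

013D

Running sums (mod 255):
  after byte 0 (0x30): sum1=48, sum2=48
  after byte 1 (0x4E): sum1=126, sum2=174
  after byte 2 (0xB2): sum1=49, sum2=223
  after byte 3 (0xB6): sum1=231, sum2=199
  after byte 4 (0x14): sum1=251, sum2=195
  after byte 5 (0x41): sum1=61, sum2=1
Checksum = sum2·256 + sum1 = 1·256 + 61 = 317 = 0x013D.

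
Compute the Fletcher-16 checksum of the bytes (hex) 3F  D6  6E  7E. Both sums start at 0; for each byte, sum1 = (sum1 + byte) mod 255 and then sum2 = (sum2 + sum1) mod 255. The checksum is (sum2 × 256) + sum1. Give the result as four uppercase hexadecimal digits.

Running sums (mod 255):
  after byte 0 (3F): sum1=63, sum2=63
  after byte 1 (D6): sum1=22, sum2=85
  after byte 2 (6E): sum1=132, sum2=217
  after byte 3 (7E): sum1=3, sum2=220
Checksum = sum2·256 + sum1 = 220·256 + 3 = 56323 = 0xDC03.

DC03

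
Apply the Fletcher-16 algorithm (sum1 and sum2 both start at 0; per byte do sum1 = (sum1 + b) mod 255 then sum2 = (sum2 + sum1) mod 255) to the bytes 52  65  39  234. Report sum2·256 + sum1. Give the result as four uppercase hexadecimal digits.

CD87

Running sums (mod 255):
  after byte 0 (52): sum1=52, sum2=52
  after byte 1 (65): sum1=117, sum2=169
  after byte 2 (39): sum1=156, sum2=70
  after byte 3 (234): sum1=135, sum2=205
Checksum = sum2·256 + sum1 = 205·256 + 135 = 52615 = 0xCD87.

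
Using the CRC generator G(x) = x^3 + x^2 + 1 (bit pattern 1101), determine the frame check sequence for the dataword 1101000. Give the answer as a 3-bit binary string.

Append 3 zeros: 1101000000. Divide by 1101 (XOR where the leading bit is 1):
  pos 0: 1101 XOR 1101 = 0000
Remainder (last 3 bits) = 000. This is the CRC / FCS.

000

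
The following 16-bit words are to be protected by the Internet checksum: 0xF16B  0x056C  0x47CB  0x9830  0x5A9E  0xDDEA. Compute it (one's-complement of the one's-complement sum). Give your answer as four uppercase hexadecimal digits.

F0A2

One's-complement addition (fold any carry out of bit 15 back into bit 0):
  0xF16B + 0x056C = 0x0F6D7
  0xF6D7 + 0x47CB = 0x13EA2 → wrap carry → 0x3EA3
  0x3EA3 + 0x9830 = 0x0D6D3
  0xD6D3 + 0x5A9E = 0x13171 → wrap carry → 0x3172
  0x3172 + 0xDDEA = 0x10F5C → wrap carry → 0x0F5D
One's-complement sum = 0x0F5D.
Checksum = ~0x0F5D & 0xFFFF = 0xF0A2.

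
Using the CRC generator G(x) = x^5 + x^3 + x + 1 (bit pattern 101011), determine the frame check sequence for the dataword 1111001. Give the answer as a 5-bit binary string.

00111

Append 5 zeros: 111100100000. Divide by 101011 (XOR where the leading bit is 1):
  pos 0: 111100 XOR 101011 = 010111
  pos 1: 101111 XOR 101011 = 000100
  pos 4: 100000 XOR 101011 = 001011
  pos 6: 101100 XOR 101011 = 000111
Remainder (last 5 bits) = 00111. This is the CRC / FCS.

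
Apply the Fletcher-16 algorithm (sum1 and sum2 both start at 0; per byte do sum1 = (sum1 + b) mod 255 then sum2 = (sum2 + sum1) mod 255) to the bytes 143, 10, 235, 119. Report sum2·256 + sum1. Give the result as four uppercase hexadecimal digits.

ABFC

Running sums (mod 255):
  after byte 0 (143): sum1=143, sum2=143
  after byte 1 (10): sum1=153, sum2=41
  after byte 2 (235): sum1=133, sum2=174
  after byte 3 (119): sum1=252, sum2=171
Checksum = sum2·256 + sum1 = 171·256 + 252 = 44028 = 0xABFC.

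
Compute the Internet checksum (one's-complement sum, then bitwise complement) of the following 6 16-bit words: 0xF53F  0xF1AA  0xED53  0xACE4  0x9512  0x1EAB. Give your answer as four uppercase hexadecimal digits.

One's-complement addition (fold any carry out of bit 15 back into bit 0):
  0xF53F + 0xF1AA = 0x1E6E9 → wrap carry → 0xE6EA
  0xE6EA + 0xED53 = 0x1D43D → wrap carry → 0xD43E
  0xD43E + 0xACE4 = 0x18122 → wrap carry → 0x8123
  0x8123 + 0x9512 = 0x11635 → wrap carry → 0x1636
  0x1636 + 0x1EAB = 0x034E1
One's-complement sum = 0x34E1.
Checksum = ~0x34E1 & 0xFFFF = 0xCB1E.

CB1E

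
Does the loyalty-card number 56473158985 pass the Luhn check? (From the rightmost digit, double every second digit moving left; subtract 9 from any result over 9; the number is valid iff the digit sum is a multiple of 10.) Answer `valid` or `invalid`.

invalid

From the right, keep odd positions and double even positions (subtract 9 from any doubled value over 9):
  doubled (positions 2,4,...): 7 7 2 5 3 → sum 24
  kept (positions 1,3,...): 5 9 5 3 4 5 → sum 31
Total = 55.
55 mod 10 = 5, so the number is invalid.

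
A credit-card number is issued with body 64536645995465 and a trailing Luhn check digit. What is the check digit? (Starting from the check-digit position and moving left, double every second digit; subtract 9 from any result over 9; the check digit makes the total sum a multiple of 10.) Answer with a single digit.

3

Partial digits right→left: 5 6 4 5 9 9 5 4 6 6 3 5 4 6
Double every second digit counting from the check-digit position (so the 1st, 3rd, 5th, ... of the partial from the right).
  doubled (with −9 where >9): 1 8 9 1 3 6 8 → sum 36
  kept as-is: 6 5 9 4 6 5 6 → sum 41
Total = 36 + 41 = 77.
Check digit = (10 − (77 mod 10)) mod 10 = 3.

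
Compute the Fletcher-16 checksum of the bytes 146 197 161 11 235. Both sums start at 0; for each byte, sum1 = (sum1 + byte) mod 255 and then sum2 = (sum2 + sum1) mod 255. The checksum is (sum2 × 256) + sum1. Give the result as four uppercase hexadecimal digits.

DAF0

Running sums (mod 255):
  after byte 0 (146): sum1=146, sum2=146
  after byte 1 (197): sum1=88, sum2=234
  after byte 2 (161): sum1=249, sum2=228
  after byte 3 (11): sum1=5, sum2=233
  after byte 4 (235): sum1=240, sum2=218
Checksum = sum2·256 + sum1 = 218·256 + 240 = 56048 = 0xDAF0.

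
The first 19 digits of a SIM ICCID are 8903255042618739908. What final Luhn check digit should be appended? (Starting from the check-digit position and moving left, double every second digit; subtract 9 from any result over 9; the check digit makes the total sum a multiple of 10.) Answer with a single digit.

Partial digits right→left: 8 0 9 9 3 7 8 1 6 2 4 0 5 5 2 3 0 9 8
Double every second digit counting from the check-digit position (so the 1st, 3rd, 5th, ... of the partial from the right).
  doubled (with −9 where >9): 7 9 6 7 3 8 1 4 0 7 → sum 52
  kept as-is: 0 9 7 1 2 0 5 3 9 → sum 36
Total = 52 + 36 = 88.
Check digit = (10 − (88 mod 10)) mod 10 = 2.

2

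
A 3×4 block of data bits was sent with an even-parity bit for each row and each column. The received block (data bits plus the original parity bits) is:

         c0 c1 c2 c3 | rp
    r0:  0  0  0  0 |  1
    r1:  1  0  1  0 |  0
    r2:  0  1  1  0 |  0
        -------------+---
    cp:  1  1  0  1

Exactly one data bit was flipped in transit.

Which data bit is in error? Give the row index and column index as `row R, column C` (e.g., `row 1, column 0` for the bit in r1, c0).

row 0, column 3

Recompute each row's even parity and compare to rp:
  r0: data parity 0, sent rp 1 → mismatch
  r1: data parity 0, sent rp 0 → ok
  r2: data parity 0, sent rp 0 → ok
Recompute each column's even parity and compare to cp:
  c0: data parity 1, sent cp 1 → ok
  c1: data parity 1, sent cp 1 → ok
  c2: data parity 0, sent cp 0 → ok
  c3: data parity 0, sent cp 1 → mismatch
Exactly one row (r0) and one column (c3) fail → the flipped bit is at their intersection.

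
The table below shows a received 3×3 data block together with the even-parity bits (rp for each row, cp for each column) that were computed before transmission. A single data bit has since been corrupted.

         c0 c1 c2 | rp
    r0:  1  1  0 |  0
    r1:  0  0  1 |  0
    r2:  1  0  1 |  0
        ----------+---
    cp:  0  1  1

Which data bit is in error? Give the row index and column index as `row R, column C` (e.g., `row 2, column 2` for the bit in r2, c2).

Recompute each row's even parity and compare to rp:
  r0: data parity 0, sent rp 0 → ok
  r1: data parity 1, sent rp 0 → mismatch
  r2: data parity 0, sent rp 0 → ok
Recompute each column's even parity and compare to cp:
  c0: data parity 0, sent cp 0 → ok
  c1: data parity 1, sent cp 1 → ok
  c2: data parity 0, sent cp 1 → mismatch
Exactly one row (r1) and one column (c2) fail → the flipped bit is at their intersection.

row 1, column 2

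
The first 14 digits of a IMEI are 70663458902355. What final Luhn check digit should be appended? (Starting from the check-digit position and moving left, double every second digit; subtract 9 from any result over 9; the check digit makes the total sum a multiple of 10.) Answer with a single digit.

8

Partial digits right→left: 5 5 3 2 0 9 8 5 4 3 6 6 0 7
Double every second digit counting from the check-digit position (so the 1st, 3rd, 5th, ... of the partial from the right).
  doubled (with −9 where >9): 1 6 0 7 8 3 0 → sum 25
  kept as-is: 5 2 9 5 3 6 7 → sum 37
Total = 25 + 37 = 62.
Check digit = (10 − (62 mod 10)) mod 10 = 8.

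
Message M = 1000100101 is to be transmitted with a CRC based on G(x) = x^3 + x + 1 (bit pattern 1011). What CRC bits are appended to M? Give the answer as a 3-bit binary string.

Append 3 zeros: 1000100101000. Divide by 1011 (XOR where the leading bit is 1):
  pos 0: 1000 XOR 1011 = 0011
  pos 2: 1110 XOR 1011 = 0101
  pos 3: 1010 XOR 1011 = 0001
  pos 6: 1101 XOR 1011 = 0110
  pos 7: 1100 XOR 1011 = 0111
  pos 8: 1110 XOR 1011 = 0101
  pos 9: 1010 XOR 1011 = 0001
Remainder (last 3 bits) = 001. This is the CRC / FCS.

001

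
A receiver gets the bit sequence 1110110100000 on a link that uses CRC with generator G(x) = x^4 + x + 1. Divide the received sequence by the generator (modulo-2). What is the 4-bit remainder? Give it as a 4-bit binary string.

1110

Modulo-2 division of 1110110100000 by 10011:
  pos 0: 11101 XOR 10011 = 01110
  pos 1: 11101 XOR 10011 = 01110
  pos 2: 11100 XOR 10011 = 01111
  pos 3: 11111 XOR 10011 = 01100
  pos 4: 11000 XOR 10011 = 01011
  pos 5: 10110 XOR 10011 = 00101
  pos 7: 10100 XOR 10011 = 00111
Remainder = 1110 (nonzero — an error is detected).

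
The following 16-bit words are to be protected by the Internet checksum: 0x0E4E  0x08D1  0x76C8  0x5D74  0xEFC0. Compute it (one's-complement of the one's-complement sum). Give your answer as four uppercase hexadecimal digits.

24E3

One's-complement addition (fold any carry out of bit 15 back into bit 0):
  0x0E4E + 0x08D1 = 0x0171F
  0x171F + 0x76C8 = 0x08DE7
  0x8DE7 + 0x5D74 = 0x0EB5B
  0xEB5B + 0xEFC0 = 0x1DB1B → wrap carry → 0xDB1C
One's-complement sum = 0xDB1C.
Checksum = ~0xDB1C & 0xFFFF = 0x24E3.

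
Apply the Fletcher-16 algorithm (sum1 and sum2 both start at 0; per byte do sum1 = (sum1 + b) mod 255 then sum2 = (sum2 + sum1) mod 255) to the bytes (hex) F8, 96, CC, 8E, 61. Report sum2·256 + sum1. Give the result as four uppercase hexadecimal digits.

Running sums (mod 255):
  after byte 0 (F8): sum1=248, sum2=248
  after byte 1 (96): sum1=143, sum2=136
  after byte 2 (CC): sum1=92, sum2=228
  after byte 3 (8E): sum1=234, sum2=207
  after byte 4 (61): sum1=76, sum2=28
Checksum = sum2·256 + sum1 = 28·256 + 76 = 7244 = 0x1C4C.

1C4C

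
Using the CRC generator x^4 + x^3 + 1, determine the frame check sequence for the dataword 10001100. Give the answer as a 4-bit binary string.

Append 4 zeros: 100011000000. Divide by 11001 (XOR where the leading bit is 1):
  pos 0: 10001 XOR 11001 = 01000
  pos 1: 10001 XOR 11001 = 01000
  pos 2: 10000 XOR 11001 = 01001
  pos 3: 10010 XOR 11001 = 01011
  pos 4: 10110 XOR 11001 = 01111
  pos 5: 11110 XOR 11001 = 00111
  pos 7: 11100 XOR 11001 = 00101
Remainder (last 4 bits) = 0101. This is the CRC / FCS.

0101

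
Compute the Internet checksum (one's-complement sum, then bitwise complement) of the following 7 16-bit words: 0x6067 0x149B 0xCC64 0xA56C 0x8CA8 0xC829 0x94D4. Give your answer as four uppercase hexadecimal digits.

One's-complement addition (fold any carry out of bit 15 back into bit 0):
  0x6067 + 0x149B = 0x07502
  0x7502 + 0xCC64 = 0x14166 → wrap carry → 0x4167
  0x4167 + 0xA56C = 0x0E6D3
  0xE6D3 + 0x8CA8 = 0x1737B → wrap carry → 0x737C
  0x737C + 0xC829 = 0x13BA5 → wrap carry → 0x3BA6
  0x3BA6 + 0x94D4 = 0x0D07A
One's-complement sum = 0xD07A.
Checksum = ~0xD07A & 0xFFFF = 0x2F85.

2F85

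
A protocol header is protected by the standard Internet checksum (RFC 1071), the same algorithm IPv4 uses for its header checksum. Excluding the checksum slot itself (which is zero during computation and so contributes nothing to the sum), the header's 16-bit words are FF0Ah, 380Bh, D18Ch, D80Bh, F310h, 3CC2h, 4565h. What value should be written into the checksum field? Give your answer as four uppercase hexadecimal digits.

AA18

One's-complement addition (fold any carry out of bit 15 back into bit 0):
  0xFF0A + 0x380B = 0x13715 → wrap carry → 0x3716
  0x3716 + 0xD18C = 0x108A2 → wrap carry → 0x08A3
  0x08A3 + 0xD80B = 0x0E0AE
  0xE0AE + 0xF310 = 0x1D3BE → wrap carry → 0xD3BF
  0xD3BF + 0x3CC2 = 0x11081 → wrap carry → 0x1082
  0x1082 + 0x4565 = 0x055E7
One's-complement sum = 0x55E7.
Checksum = ~0x55E7 & 0xFFFF = 0xAA18.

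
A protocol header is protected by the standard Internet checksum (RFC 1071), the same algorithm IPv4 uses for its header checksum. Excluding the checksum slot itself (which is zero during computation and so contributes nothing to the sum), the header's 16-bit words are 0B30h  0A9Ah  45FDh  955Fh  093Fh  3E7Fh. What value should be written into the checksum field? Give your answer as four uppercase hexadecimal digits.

C71A

One's-complement addition (fold any carry out of bit 15 back into bit 0):
  0x0B30 + 0x0A9A = 0x015CA
  0x15CA + 0x45FD = 0x05BC7
  0x5BC7 + 0x955F = 0x0F126
  0xF126 + 0x093F = 0x0FA65
  0xFA65 + 0x3E7F = 0x138E4 → wrap carry → 0x38E5
One's-complement sum = 0x38E5.
Checksum = ~0x38E5 & 0xFFFF = 0xC71A.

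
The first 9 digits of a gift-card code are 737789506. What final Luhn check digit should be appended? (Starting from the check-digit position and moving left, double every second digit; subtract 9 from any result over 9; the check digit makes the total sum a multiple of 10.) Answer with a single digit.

0

Partial digits right→left: 6 0 5 9 8 7 7 3 7
Double every second digit counting from the check-digit position (so the 1st, 3rd, 5th, ... of the partial from the right).
  doubled (with −9 where >9): 3 1 7 5 5 → sum 21
  kept as-is: 0 9 7 3 → sum 19
Total = 21 + 19 = 40.
Check digit = (10 − (40 mod 10)) mod 10 = 0.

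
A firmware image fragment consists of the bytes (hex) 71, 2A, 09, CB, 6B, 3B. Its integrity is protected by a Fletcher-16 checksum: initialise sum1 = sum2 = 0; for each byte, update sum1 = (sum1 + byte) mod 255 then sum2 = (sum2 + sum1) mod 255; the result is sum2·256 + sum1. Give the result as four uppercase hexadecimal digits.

1517

Running sums (mod 255):
  after byte 0 (71): sum1=113, sum2=113
  after byte 1 (2A): sum1=155, sum2=13
  after byte 2 (09): sum1=164, sum2=177
  after byte 3 (CB): sum1=112, sum2=34
  after byte 4 (6B): sum1=219, sum2=253
  after byte 5 (3B): sum1=23, sum2=21
Checksum = sum2·256 + sum1 = 21·256 + 23 = 5399 = 0x1517.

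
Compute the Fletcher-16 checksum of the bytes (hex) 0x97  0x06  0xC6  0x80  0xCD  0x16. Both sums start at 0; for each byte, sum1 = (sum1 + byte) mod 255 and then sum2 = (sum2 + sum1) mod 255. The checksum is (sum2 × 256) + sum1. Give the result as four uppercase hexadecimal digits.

F9C8

Running sums (mod 255):
  after byte 0 (0x97): sum1=151, sum2=151
  after byte 1 (0x06): sum1=157, sum2=53
  after byte 2 (0xC6): sum1=100, sum2=153
  after byte 3 (0x80): sum1=228, sum2=126
  after byte 4 (0xCD): sum1=178, sum2=49
  after byte 5 (0x16): sum1=200, sum2=249
Checksum = sum2·256 + sum1 = 249·256 + 200 = 63944 = 0xF9C8.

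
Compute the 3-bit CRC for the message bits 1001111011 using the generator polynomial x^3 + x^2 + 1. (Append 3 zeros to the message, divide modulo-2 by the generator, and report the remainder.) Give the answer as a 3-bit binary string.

Append 3 zeros: 1001111011000. Divide by 1101 (XOR where the leading bit is 1):
  pos 0: 1001 XOR 1101 = 0100
  pos 1: 1001 XOR 1101 = 0100
  pos 2: 1001 XOR 1101 = 0100
  pos 3: 1001 XOR 1101 = 0100
  pos 4: 1000 XOR 1101 = 0101
  pos 5: 1011 XOR 1101 = 0110
  pos 6: 1101 XOR 1101 = 0000
Remainder (last 3 bits) = 000. This is the CRC / FCS.

000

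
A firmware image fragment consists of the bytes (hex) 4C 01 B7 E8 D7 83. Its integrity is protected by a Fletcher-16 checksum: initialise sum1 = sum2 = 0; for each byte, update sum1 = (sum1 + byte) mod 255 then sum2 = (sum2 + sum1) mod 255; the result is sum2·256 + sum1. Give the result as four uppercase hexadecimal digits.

Running sums (mod 255):
  after byte 0 (4C): sum1=76, sum2=76
  after byte 1 (01): sum1=77, sum2=153
  after byte 2 (B7): sum1=5, sum2=158
  after byte 3 (E8): sum1=237, sum2=140
  after byte 4 (D7): sum1=197, sum2=82
  after byte 5 (83): sum1=73, sum2=155
Checksum = sum2·256 + sum1 = 155·256 + 73 = 39753 = 0x9B49.

9B49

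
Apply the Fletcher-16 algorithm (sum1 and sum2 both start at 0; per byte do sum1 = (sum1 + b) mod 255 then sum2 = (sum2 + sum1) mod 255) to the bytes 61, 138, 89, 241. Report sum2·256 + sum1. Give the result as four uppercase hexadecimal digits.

Running sums (mod 255):
  after byte 0 (61): sum1=61, sum2=61
  after byte 1 (138): sum1=199, sum2=5
  after byte 2 (89): sum1=33, sum2=38
  after byte 3 (241): sum1=19, sum2=57
Checksum = sum2·256 + sum1 = 57·256 + 19 = 14611 = 0x3913.

3913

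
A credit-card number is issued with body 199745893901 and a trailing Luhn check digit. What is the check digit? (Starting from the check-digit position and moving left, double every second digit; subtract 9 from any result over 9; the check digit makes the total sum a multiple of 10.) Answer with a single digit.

0

Partial digits right→left: 1 0 9 3 9 8 5 4 7 9 9 1
Double every second digit counting from the check-digit position (so the 1st, 3rd, 5th, ... of the partial from the right).
  doubled (with −9 where >9): 2 9 9 1 5 9 → sum 35
  kept as-is: 0 3 8 4 9 1 → sum 25
Total = 35 + 25 = 60.
Check digit = (10 − (60 mod 10)) mod 10 = 0.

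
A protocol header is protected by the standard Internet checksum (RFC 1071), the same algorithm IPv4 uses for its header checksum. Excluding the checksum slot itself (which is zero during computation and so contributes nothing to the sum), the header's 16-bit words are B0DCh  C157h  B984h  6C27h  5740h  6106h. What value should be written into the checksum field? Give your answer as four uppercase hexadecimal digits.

One's-complement addition (fold any carry out of bit 15 back into bit 0):
  0xB0DC + 0xC157 = 0x17233 → wrap carry → 0x7234
  0x7234 + 0xB984 = 0x12BB8 → wrap carry → 0x2BB9
  0x2BB9 + 0x6C27 = 0x097E0
  0x97E0 + 0x5740 = 0x0EF20
  0xEF20 + 0x6106 = 0x15026 → wrap carry → 0x5027
One's-complement sum = 0x5027.
Checksum = ~0x5027 & 0xFFFF = 0xAFD8.

AFD8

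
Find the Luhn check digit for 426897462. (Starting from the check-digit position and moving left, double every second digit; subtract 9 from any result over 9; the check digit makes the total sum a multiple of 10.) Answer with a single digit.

5

Partial digits right→left: 2 6 4 7 9 8 6 2 4
Double every second digit counting from the check-digit position (so the 1st, 3rd, 5th, ... of the partial from the right).
  doubled (with −9 where >9): 4 8 9 3 8 → sum 32
  kept as-is: 6 7 8 2 → sum 23
Total = 32 + 23 = 55.
Check digit = (10 − (55 mod 10)) mod 10 = 5.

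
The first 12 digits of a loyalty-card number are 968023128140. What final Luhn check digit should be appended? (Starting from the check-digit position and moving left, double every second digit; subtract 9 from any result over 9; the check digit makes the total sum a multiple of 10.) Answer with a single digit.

Partial digits right→left: 0 4 1 8 2 1 3 2 0 8 6 9
Double every second digit counting from the check-digit position (so the 1st, 3rd, 5th, ... of the partial from the right).
  doubled (with −9 where >9): 0 2 4 6 0 3 → sum 15
  kept as-is: 4 8 1 2 8 9 → sum 32
Total = 15 + 32 = 47.
Check digit = (10 − (47 mod 10)) mod 10 = 3.

3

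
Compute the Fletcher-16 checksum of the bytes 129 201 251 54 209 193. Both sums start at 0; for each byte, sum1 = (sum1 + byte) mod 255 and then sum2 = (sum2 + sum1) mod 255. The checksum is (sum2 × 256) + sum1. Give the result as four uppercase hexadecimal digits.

Running sums (mod 255):
  after byte 0 (129): sum1=129, sum2=129
  after byte 1 (201): sum1=75, sum2=204
  after byte 2 (251): sum1=71, sum2=20
  after byte 3 (54): sum1=125, sum2=145
  after byte 4 (209): sum1=79, sum2=224
  after byte 5 (193): sum1=17, sum2=241
Checksum = sum2·256 + sum1 = 241·256 + 17 = 61713 = 0xF111.

F111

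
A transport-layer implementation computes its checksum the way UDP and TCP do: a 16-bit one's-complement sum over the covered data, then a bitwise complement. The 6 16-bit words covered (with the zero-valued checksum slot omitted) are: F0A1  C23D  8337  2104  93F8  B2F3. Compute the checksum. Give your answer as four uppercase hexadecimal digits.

One's-complement addition (fold any carry out of bit 15 back into bit 0):
  0xF0A1 + 0xC23D = 0x1B2DE → wrap carry → 0xB2DF
  0xB2DF + 0x8337 = 0x13616 → wrap carry → 0x3617
  0x3617 + 0x2104 = 0x0571B
  0x571B + 0x93F8 = 0x0EB13
  0xEB13 + 0xB2F3 = 0x19E06 → wrap carry → 0x9E07
One's-complement sum = 0x9E07.
Checksum = ~0x9E07 & 0xFFFF = 0x61F8.

61F8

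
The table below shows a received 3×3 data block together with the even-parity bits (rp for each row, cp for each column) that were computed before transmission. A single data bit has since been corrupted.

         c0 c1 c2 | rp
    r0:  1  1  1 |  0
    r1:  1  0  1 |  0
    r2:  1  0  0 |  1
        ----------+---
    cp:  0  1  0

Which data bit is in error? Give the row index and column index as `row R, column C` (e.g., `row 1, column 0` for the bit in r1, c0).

Recompute each row's even parity and compare to rp:
  r0: data parity 1, sent rp 0 → mismatch
  r1: data parity 0, sent rp 0 → ok
  r2: data parity 1, sent rp 1 → ok
Recompute each column's even parity and compare to cp:
  c0: data parity 1, sent cp 0 → mismatch
  c1: data parity 1, sent cp 1 → ok
  c2: data parity 0, sent cp 0 → ok
Exactly one row (r0) and one column (c0) fail → the flipped bit is at their intersection.

row 0, column 0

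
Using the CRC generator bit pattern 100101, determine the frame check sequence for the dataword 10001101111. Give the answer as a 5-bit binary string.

Append 5 zeros: 1000110111100000. Divide by 100101 (XOR where the leading bit is 1):
  pos 0: 100011 XOR 100101 = 000110
  pos 3: 110011 XOR 100101 = 010110
  pos 4: 101101 XOR 100101 = 001000
  pos 6: 100010 XOR 100101 = 000111
  pos 9: 111000 XOR 100101 = 011101
  pos 10: 111010 XOR 100101 = 011111
Remainder (last 5 bits) = 11111. This is the CRC / FCS.

11111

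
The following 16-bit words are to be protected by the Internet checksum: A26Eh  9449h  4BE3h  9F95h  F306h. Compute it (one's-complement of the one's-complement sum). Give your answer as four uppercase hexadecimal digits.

EAC7

One's-complement addition (fold any carry out of bit 15 back into bit 0):
  0xA26E + 0x9449 = 0x136B7 → wrap carry → 0x36B8
  0x36B8 + 0x4BE3 = 0x0829B
  0x829B + 0x9F95 = 0x12230 → wrap carry → 0x2231
  0x2231 + 0xF306 = 0x11537 → wrap carry → 0x1538
One's-complement sum = 0x1538.
Checksum = ~0x1538 & 0xFFFF = 0xEAC7.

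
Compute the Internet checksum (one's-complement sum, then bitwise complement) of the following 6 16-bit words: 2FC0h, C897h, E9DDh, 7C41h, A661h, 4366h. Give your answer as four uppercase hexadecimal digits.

B7C0

One's-complement addition (fold any carry out of bit 15 back into bit 0):
  0x2FC0 + 0xC897 = 0x0F857
  0xF857 + 0xE9DD = 0x1E234 → wrap carry → 0xE235
  0xE235 + 0x7C41 = 0x15E76 → wrap carry → 0x5E77
  0x5E77 + 0xA661 = 0x104D8 → wrap carry → 0x04D9
  0x04D9 + 0x4366 = 0x0483F
One's-complement sum = 0x483F.
Checksum = ~0x483F & 0xFFFF = 0xB7C0.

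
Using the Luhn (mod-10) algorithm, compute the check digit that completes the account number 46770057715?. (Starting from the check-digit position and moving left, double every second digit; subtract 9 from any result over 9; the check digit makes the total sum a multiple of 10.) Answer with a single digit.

9

Partial digits right→left: 5 1 7 7 5 0 0 7 7 6 4
Double every second digit counting from the check-digit position (so the 1st, 3rd, 5th, ... of the partial from the right).
  doubled (with −9 where >9): 1 5 1 0 5 8 → sum 20
  kept as-is: 1 7 0 7 6 → sum 21
Total = 20 + 21 = 41.
Check digit = (10 − (41 mod 10)) mod 10 = 9.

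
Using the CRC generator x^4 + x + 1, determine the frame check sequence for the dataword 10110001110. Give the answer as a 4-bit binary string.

Append 4 zeros: 101100011100000. Divide by 10011 (XOR where the leading bit is 1):
  pos 0: 10110 XOR 10011 = 00101
  pos 2: 10100 XOR 10011 = 00111
  pos 4: 11111 XOR 10011 = 01100
  pos 5: 11001 XOR 10011 = 01010
  pos 6: 10100 XOR 10011 = 00111
  pos 8: 11100 XOR 10011 = 01111
  pos 9: 11110 XOR 10011 = 01101
  pos 10: 11010 XOR 10011 = 01001
Remainder (last 4 bits) = 1001. This is the CRC / FCS.

1001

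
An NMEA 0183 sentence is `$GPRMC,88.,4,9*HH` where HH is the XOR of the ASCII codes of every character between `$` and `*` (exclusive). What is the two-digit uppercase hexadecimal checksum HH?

XOR the ASCII codes of the payload characters:
  'G' = 0x47 → acc = 0x47
  'P' = 0x50 → acc = 0x17
  'R' = 0x52 → acc = 0x45
  'M' = 0x4D → acc = 0x08
  'C' = 0x43 → acc = 0x4B
  ',' = 0x2C → acc = 0x67
  '8' = 0x38 → acc = 0x5F
  '8' = 0x38 → acc = 0x67
  '.' = 0x2E → acc = 0x49
  ',' = 0x2C → acc = 0x65
  '4' = 0x34 → acc = 0x51
  ',' = 0x2C → acc = 0x7D
  '9' = 0x39 → acc = 0x44
Checksum = 0x44.

44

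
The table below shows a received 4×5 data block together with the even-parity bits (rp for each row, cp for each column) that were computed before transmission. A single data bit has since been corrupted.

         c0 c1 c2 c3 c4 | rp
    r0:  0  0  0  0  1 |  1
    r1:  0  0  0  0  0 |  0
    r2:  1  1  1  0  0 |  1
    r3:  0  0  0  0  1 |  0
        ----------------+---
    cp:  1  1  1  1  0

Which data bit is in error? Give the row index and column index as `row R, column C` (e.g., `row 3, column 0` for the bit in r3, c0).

Recompute each row's even parity and compare to rp:
  r0: data parity 1, sent rp 1 → ok
  r1: data parity 0, sent rp 0 → ok
  r2: data parity 1, sent rp 1 → ok
  r3: data parity 1, sent rp 0 → mismatch
Recompute each column's even parity and compare to cp:
  c0: data parity 1, sent cp 1 → ok
  c1: data parity 1, sent cp 1 → ok
  c2: data parity 1, sent cp 1 → ok
  c3: data parity 0, sent cp 1 → mismatch
  c4: data parity 0, sent cp 0 → ok
Exactly one row (r3) and one column (c3) fail → the flipped bit is at their intersection.

row 3, column 3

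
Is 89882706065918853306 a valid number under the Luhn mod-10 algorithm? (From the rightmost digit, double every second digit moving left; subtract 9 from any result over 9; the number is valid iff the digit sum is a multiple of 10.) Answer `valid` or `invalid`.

From the right, keep odd positions and double even positions (subtract 9 from any doubled value over 9):
  doubled (positions 2,4,...): 0 6 7 2 1 0 0 4 7 7 → sum 34
  kept (positions 1,3,...): 6 3 5 8 9 6 6 7 8 9 → sum 67
Total = 101.
101 mod 10 = 1, so the number is invalid.

invalid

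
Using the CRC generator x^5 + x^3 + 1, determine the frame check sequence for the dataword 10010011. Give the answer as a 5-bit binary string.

11000

Append 5 zeros: 1001001100000. Divide by 101001 (XOR where the leading bit is 1):
  pos 0: 100100 XOR 101001 = 001101
  pos 2: 110111 XOR 101001 = 011110
  pos 3: 111100 XOR 101001 = 010101
  pos 4: 101010 XOR 101001 = 000011
Remainder (last 5 bits) = 11000. This is the CRC / FCS.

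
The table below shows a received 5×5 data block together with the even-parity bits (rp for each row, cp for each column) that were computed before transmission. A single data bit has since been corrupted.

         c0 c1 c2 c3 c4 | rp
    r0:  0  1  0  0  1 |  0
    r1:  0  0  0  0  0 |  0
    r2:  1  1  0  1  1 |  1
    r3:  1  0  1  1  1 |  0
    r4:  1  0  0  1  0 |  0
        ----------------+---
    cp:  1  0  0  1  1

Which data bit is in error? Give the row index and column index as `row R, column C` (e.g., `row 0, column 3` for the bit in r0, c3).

row 2, column 2

Recompute each row's even parity and compare to rp:
  r0: data parity 0, sent rp 0 → ok
  r1: data parity 0, sent rp 0 → ok
  r2: data parity 0, sent rp 1 → mismatch
  r3: data parity 0, sent rp 0 → ok
  r4: data parity 0, sent rp 0 → ok
Recompute each column's even parity and compare to cp:
  c0: data parity 1, sent cp 1 → ok
  c1: data parity 0, sent cp 0 → ok
  c2: data parity 1, sent cp 0 → mismatch
  c3: data parity 1, sent cp 1 → ok
  c4: data parity 1, sent cp 1 → ok
Exactly one row (r2) and one column (c2) fail → the flipped bit is at their intersection.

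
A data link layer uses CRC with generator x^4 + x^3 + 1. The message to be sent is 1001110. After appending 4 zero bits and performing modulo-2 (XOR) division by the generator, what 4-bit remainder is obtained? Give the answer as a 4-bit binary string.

1001

Append 4 zeros: 10011100000. Divide by 11001 (XOR where the leading bit is 1):
  pos 0: 10011 XOR 11001 = 01010
  pos 1: 10101 XOR 11001 = 01100
  pos 2: 11000 XOR 11001 = 00001
  pos 6: 10000 XOR 11001 = 01001
Remainder (last 4 bits) = 1001. This is the CRC / FCS.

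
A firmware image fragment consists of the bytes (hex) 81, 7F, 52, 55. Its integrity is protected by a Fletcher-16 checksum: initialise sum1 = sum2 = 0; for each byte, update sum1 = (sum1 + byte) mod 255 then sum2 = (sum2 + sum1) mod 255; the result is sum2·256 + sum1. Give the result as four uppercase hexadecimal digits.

7EA8

Running sums (mod 255):
  after byte 0 (81): sum1=129, sum2=129
  after byte 1 (7F): sum1=1, sum2=130
  after byte 2 (52): sum1=83, sum2=213
  after byte 3 (55): sum1=168, sum2=126
Checksum = sum2·256 + sum1 = 126·256 + 168 = 32424 = 0x7EA8.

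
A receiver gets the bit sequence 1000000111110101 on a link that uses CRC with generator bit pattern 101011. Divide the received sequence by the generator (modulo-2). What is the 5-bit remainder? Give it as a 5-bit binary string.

00000

Modulo-2 division of 1000000111110101 by 101011:
  pos 0: 100000 XOR 101011 = 001011
  pos 2: 101101 XOR 101011 = 000110
  pos 5: 110111 XOR 101011 = 011100
  pos 6: 111001 XOR 101011 = 010010
  pos 7: 100100 XOR 101011 = 001111
  pos 9: 111110 XOR 101011 = 010101
  pos 10: 101011 XOR 101011 = 000000
Remainder = 00000 (zero — the frame passes the CRC check).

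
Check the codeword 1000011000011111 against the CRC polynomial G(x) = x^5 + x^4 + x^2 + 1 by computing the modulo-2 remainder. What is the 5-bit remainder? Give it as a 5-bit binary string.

00000

Modulo-2 division of 1000011000011111 by 110101:
  pos 0: 100001 XOR 110101 = 010100
  pos 1: 101001 XOR 110101 = 011100
  pos 2: 111000 XOR 110101 = 001101
  pos 4: 110100 XOR 110101 = 000001
  pos 9: 101111 XOR 110101 = 011010
  pos 10: 110101 XOR 110101 = 000000
Remainder = 00000 (zero — the frame passes the CRC check).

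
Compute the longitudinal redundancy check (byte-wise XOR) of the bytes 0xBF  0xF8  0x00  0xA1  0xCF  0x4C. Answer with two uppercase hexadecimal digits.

XOR the bytes together:
  start with 0xBF
  0xBF ⊕ 0xF8 = 0x47
  0x47 ⊕ 0x00 = 0x47
  0x47 ⊕ 0xA1 = 0xE6
  0xE6 ⊕ 0xCF = 0x29
  0x29 ⊕ 0x4C = 0x65

65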